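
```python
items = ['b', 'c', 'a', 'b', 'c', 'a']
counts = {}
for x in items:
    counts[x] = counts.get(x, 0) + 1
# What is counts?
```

Initial: counts = {}, items = ['b', 'c', 'a', 'b', 'c', 'a']
See 'b': counts = {'b': 1}
See 'c': counts = {'b': 1, 'c': 1}
See 'a': counts = {'b': 1, 'c': 1, 'a': 1}
See 'b': counts = {'b': 2, 'c': 1, 'a': 1}
See 'c': counts = {'b': 2, 'c': 2, 'a': 1}
See 'a': counts = {'b': 2, 'c': 2, 'a': 2}

{'b': 2, 'c': 2, 'a': 2}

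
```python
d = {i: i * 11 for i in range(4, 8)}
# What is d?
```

{4: 44, 5: 55, 6: 66, 7: 77}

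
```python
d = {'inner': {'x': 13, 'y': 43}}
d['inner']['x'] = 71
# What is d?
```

After line 1: d = {'inner': {'x': 13, 'y': 43}}
After line 2 (inner x overwritten): d = {'inner': {'x': 71, 'y': 43}}

{'inner': {'x': 71, 'y': 43}}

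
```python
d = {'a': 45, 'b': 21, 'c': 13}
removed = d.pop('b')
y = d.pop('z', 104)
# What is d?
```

After line 1: d = {'a': 45, 'b': 21, 'c': 13}
After line 2 (pop 'b' returns 21): d = {'a': 45, 'c': 13}, removed = 21
After line 3 (pop 'z' missing, returns default 104): d = {'a': 45, 'c': 13}, y = 104

{'a': 45, 'c': 13}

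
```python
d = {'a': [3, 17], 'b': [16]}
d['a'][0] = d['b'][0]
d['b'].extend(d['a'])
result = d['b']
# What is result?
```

After line 1: d = {'a': [3, 17], 'b': [16]}
After line 2 (a[0] = b[0] = 16): d = {'a': [16, 17], 'b': [16]}
After line 3 (b.extend(a) appends [16, 17]): d = {'a': [16, 17], 'b': [16, 16, 17]}
After line 4: result = d['b'] = [16, 16, 17]

[16, 16, 17]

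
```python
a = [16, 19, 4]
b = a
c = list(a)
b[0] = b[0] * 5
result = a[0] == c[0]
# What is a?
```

After line 1: a = [16, 19, 4]
After line 2 (b = a, alias): a = [16, 19, 4], b = [16, 19, 4]
After line 3 (c = list(a) is a copy, new object): c = [16, 19, 4]
After line 4 (b[0] = 16 * 5 = 80; mutates shared a/b): a = b = [80, 19, 4], c = [16, 19, 4]
After line 5 (a[0] = 80, c[0] = 16; result = False)

[80, 19, 4]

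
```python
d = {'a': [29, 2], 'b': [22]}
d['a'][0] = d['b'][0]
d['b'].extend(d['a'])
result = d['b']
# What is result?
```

After line 1: d = {'a': [29, 2], 'b': [22]}
After line 2 (a[0] = b[0] = 22): d = {'a': [22, 2], 'b': [22]}
After line 3 (b.extend(a) appends [22, 2]): d = {'a': [22, 2], 'b': [22, 22, 2]}
After line 4: result = d['b'] = [22, 22, 2]

[22, 22, 2]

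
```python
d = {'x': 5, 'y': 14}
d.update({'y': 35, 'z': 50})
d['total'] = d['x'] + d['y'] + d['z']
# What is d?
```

After line 1: d = {'x': 5, 'y': 14}
After line 2 (y overwritten, z added): d = {'x': 5, 'y': 35, 'z': 50}
After line 3 (total = 5 + 35 + 50 = 90): d = {'x': 5, 'y': 35, 'z': 50, 'total': 90}

{'x': 5, 'y': 35, 'z': 50, 'total': 90}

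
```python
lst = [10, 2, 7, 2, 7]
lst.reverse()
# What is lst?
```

[7, 2, 7, 2, 10]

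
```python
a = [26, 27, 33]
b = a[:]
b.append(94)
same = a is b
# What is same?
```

After line 1: a = [26, 27, 33]
After line 2 (b = a[:] is a shallow copy, new object): a = [26, 27, 33], b = [26, 27, 33]
After line 3 (append only mutates b): a = [26, 27, 33], b = [26, 27, 33, 94]
After line 4 (same = a is b; different objects -> False): same = False

False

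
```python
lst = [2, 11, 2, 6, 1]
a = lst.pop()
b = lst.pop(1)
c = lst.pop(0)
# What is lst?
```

After line 1: lst = [2, 11, 2, 6, 1]
After line 2 (pop() -> a = 1): lst = [2, 11, 2, 6]
After line 3 (pop(1) -> b = 11): lst = [2, 2, 6]
After line 4 (pop(0) -> c = 2): lst = [2, 6]

[2, 6]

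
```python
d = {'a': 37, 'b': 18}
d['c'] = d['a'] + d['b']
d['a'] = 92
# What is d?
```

After line 1: d = {'a': 37, 'b': 18}
After line 2 (d['c'] = 37 + 18): d = {'a': 37, 'b': 18, 'c': 55}
After line 3: d = {'a': 92, 'b': 18, 'c': 55}

{'a': 92, 'b': 18, 'c': 55}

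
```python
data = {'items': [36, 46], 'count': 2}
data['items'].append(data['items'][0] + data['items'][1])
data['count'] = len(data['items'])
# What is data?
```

After line 1: data = {'items': [36, 46], 'count': 2}
After line 2 (append 36 + 46 = 82): data = {'items': [36, 46, 82], 'count': 2}
After line 3 (count = len(items) = 3): data = {'items': [36, 46, 82], 'count': 3}

{'items': [36, 46, 82], 'count': 3}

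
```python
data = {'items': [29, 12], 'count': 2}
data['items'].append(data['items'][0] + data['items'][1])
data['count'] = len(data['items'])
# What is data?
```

After line 1: data = {'items': [29, 12], 'count': 2}
After line 2 (append 29 + 12 = 41): data = {'items': [29, 12, 41], 'count': 2}
After line 3 (count = len(items) = 3): data = {'items': [29, 12, 41], 'count': 3}

{'items': [29, 12, 41], 'count': 3}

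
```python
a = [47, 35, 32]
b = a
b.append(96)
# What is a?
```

After line 1: a = [47, 35, 32]
After line 2 (b = a is an alias, same object): a = [47, 35, 32], b = [47, 35, 32]
After line 3 (b.append mutates the shared list): a = [47, 35, 32, 96], b = [47, 35, 32, 96]

[47, 35, 32, 96]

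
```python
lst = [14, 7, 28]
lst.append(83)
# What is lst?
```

[14, 7, 28, 83]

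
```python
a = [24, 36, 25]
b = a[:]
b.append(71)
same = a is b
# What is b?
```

After line 1: a = [24, 36, 25]
After line 2 (b = a[:] is a shallow copy, new object): a = [24, 36, 25], b = [24, 36, 25]
After line 3 (append only mutates b): a = [24, 36, 25], b = [24, 36, 25, 71]
After line 4 (same = a is b; different objects -> False): same = False

[24, 36, 25, 71]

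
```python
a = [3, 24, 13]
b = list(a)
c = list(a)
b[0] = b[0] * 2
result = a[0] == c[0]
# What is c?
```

After line 1: a = [3, 24, 13]
After line 2 (b = list(a), copy): a = [3, 24, 13], b = [3, 24, 13]
After line 3 (c = list(a) is a copy, new object): c = [3, 24, 13]
After line 4 (b[0] = 3 * 2 = 6; only b mutates (copy)): a = [3, 24, 13], b = [6, 24, 13], c = [3, 24, 13]
After line 5 (a[0] = 3, c[0] = 3; result = True)

[3, 24, 13]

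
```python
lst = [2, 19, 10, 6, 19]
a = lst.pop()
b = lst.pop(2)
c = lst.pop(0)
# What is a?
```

After line 1: lst = [2, 19, 10, 6, 19]
After line 2 (pop() -> a = 19): lst = [2, 19, 10, 6]
After line 3 (pop(2) -> b = 10): lst = [2, 19, 6]
After line 4 (pop(0) -> c = 2): lst = [19, 6]

19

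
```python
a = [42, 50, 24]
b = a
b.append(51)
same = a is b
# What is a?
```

After line 1: a = [42, 50, 24]
After line 2 (b = a is an alias, same object): a = [42, 50, 24], b = [42, 50, 24]
After line 3 (b.append mutates the shared list): a = [42, 50, 24, 51], b = [42, 50, 24, 51]
After line 4 (same = a is b; same object -> True): same = True

[42, 50, 24, 51]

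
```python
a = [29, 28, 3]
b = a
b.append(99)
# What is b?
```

After line 1: a = [29, 28, 3]
After line 2 (b = a is an alias, same object): a = [29, 28, 3], b = [29, 28, 3]
After line 3 (b.append mutates the shared list): a = [29, 28, 3, 99], b = [29, 28, 3, 99]

[29, 28, 3, 99]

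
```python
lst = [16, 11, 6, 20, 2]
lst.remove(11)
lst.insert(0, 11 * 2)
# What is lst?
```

After line 1: lst = [16, 11, 6, 20, 2]
After line 2 (remove first 11): lst = [16, 6, 20, 2]
After line 3 (insert 22 at index 0): lst = [22, 16, 6, 20, 2]

[22, 16, 6, 20, 2]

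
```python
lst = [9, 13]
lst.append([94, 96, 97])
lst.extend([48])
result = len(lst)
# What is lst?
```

After line 1: lst = [9, 13]
After line 2 (append adds [94, 96, 97] as single element): lst = [9, 13, [94, 96, 97]]
After line 3 (extend unpacks [48], adds 48): lst = [9, 13, [94, 96, 97], 48]
After line 4: result = len(lst) = 4

[9, 13, [94, 96, 97], 48]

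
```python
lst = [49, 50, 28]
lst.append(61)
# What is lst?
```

[49, 50, 28, 61]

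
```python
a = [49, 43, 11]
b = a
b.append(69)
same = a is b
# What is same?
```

After line 1: a = [49, 43, 11]
After line 2 (b = a is an alias, same object): a = [49, 43, 11], b = [49, 43, 11]
After line 3 (b.append mutates the shared list): a = [49, 43, 11, 69], b = [49, 43, 11, 69]
After line 4 (same = a is b; same object -> True): same = True

True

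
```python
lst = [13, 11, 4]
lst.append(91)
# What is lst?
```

[13, 11, 4, 91]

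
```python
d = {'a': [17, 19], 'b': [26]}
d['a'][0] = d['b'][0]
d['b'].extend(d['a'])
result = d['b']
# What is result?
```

After line 1: d = {'a': [17, 19], 'b': [26]}
After line 2 (a[0] = b[0] = 26): d = {'a': [26, 19], 'b': [26]}
After line 3 (b.extend(a) appends [26, 19]): d = {'a': [26, 19], 'b': [26, 26, 19]}
After line 4: result = d['b'] = [26, 26, 19]

[26, 26, 19]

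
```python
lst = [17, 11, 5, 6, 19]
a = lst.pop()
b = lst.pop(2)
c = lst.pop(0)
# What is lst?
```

After line 1: lst = [17, 11, 5, 6, 19]
After line 2 (pop() -> a = 19): lst = [17, 11, 5, 6]
After line 3 (pop(2) -> b = 5): lst = [17, 11, 6]
After line 4 (pop(0) -> c = 17): lst = [11, 6]

[11, 6]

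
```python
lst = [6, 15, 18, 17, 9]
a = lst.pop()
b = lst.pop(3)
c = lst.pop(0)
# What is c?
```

After line 1: lst = [6, 15, 18, 17, 9]
After line 2 (pop() -> a = 9): lst = [6, 15, 18, 17]
After line 3 (pop(3) -> b = 17): lst = [6, 15, 18]
After line 4 (pop(0) -> c = 6): lst = [15, 18]

6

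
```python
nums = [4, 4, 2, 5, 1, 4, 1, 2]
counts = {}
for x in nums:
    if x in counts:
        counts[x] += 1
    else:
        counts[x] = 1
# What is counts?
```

Initial: counts = {}, nums = [4, 4, 2, 5, 1, 4, 1, 2]
See 4: counts = {4: 1}
See 4: counts = {4: 2}
See 2: counts = {4: 2, 2: 1}
See 5: counts = {4: 2, 2: 1, 5: 1}
See 1: counts = {4: 2, 2: 1, 5: 1, 1: 1}
See 4: counts = {4: 3, 2: 1, 5: 1, 1: 1}
See 1: counts = {4: 3, 2: 1, 5: 1, 1: 2}
See 2: counts = {4: 3, 2: 2, 5: 1, 1: 2}

{4: 3, 2: 2, 5: 1, 1: 2}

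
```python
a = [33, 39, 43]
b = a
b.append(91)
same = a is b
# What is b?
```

After line 1: a = [33, 39, 43]
After line 2 (b = a is an alias, same object): a = [33, 39, 43], b = [33, 39, 43]
After line 3 (b.append mutates the shared list): a = [33, 39, 43, 91], b = [33, 39, 43, 91]
After line 4 (same = a is b; same object -> True): same = True

[33, 39, 43, 91]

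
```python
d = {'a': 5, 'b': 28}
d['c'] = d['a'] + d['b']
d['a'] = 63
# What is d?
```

After line 1: d = {'a': 5, 'b': 28}
After line 2 (d['c'] = 5 + 28): d = {'a': 5, 'b': 28, 'c': 33}
After line 3: d = {'a': 63, 'b': 28, 'c': 33}

{'a': 63, 'b': 28, 'c': 33}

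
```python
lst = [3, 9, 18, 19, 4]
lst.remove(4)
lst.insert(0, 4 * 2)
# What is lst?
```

After line 1: lst = [3, 9, 18, 19, 4]
After line 2 (remove first 4): lst = [3, 9, 18, 19]
After line 3 (insert 8 at index 0): lst = [8, 3, 9, 18, 19]

[8, 3, 9, 18, 19]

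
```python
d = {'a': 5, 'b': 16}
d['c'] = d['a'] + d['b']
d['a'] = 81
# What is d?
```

After line 1: d = {'a': 5, 'b': 16}
After line 2 (d['c'] = 5 + 16): d = {'a': 5, 'b': 16, 'c': 21}
After line 3: d = {'a': 81, 'b': 16, 'c': 21}

{'a': 81, 'b': 16, 'c': 21}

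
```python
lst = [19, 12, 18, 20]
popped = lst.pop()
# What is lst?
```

[19, 12, 18]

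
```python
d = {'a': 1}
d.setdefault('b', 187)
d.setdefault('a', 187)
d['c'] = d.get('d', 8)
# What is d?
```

After line 1: d = {'a': 1}
After line 2 (setdefault adds 'b'=187): d = {'a': 1, 'b': 187}
After line 3 (setdefault 'a' no-op, already exists): d = {'a': 1, 'b': 187}
After line 4 (get('d', 8) returns default since 'd' not in d): d = {'a': 1, 'b': 187, 'c': 8}

{'a': 1, 'b': 187, 'c': 8}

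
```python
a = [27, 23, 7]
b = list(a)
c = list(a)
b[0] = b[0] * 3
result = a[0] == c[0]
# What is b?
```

After line 1: a = [27, 23, 7]
After line 2 (b = list(a), copy): a = [27, 23, 7], b = [27, 23, 7]
After line 3 (c = list(a) is a copy, new object): c = [27, 23, 7]
After line 4 (b[0] = 27 * 3 = 81; only b mutates (copy)): a = [27, 23, 7], b = [81, 23, 7], c = [27, 23, 7]
After line 5 (a[0] = 27, c[0] = 27; result = True)

[81, 23, 7]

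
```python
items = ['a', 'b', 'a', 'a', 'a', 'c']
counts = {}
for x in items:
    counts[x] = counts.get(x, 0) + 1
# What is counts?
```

Initial: counts = {}, items = ['a', 'b', 'a', 'a', 'a', 'c']
See 'a': counts = {'a': 1}
See 'b': counts = {'a': 1, 'b': 1}
See 'a': counts = {'a': 2, 'b': 1}
See 'a': counts = {'a': 3, 'b': 1}
See 'a': counts = {'a': 4, 'b': 1}
See 'c': counts = {'a': 4, 'b': 1, 'c': 1}

{'a': 4, 'b': 1, 'c': 1}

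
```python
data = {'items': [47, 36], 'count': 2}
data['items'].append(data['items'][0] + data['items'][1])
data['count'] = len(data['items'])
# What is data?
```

After line 1: data = {'items': [47, 36], 'count': 2}
After line 2 (append 47 + 36 = 83): data = {'items': [47, 36, 83], 'count': 2}
After line 3 (count = len(items) = 3): data = {'items': [47, 36, 83], 'count': 3}

{'items': [47, 36, 83], 'count': 3}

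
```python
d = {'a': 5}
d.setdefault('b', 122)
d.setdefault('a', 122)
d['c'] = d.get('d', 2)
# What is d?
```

After line 1: d = {'a': 5}
After line 2 (setdefault adds 'b'=122): d = {'a': 5, 'b': 122}
After line 3 (setdefault 'a' no-op, already exists): d = {'a': 5, 'b': 122}
After line 4 (get('d', 2) returns default since 'd' not in d): d = {'a': 5, 'b': 122, 'c': 2}

{'a': 5, 'b': 122, 'c': 2}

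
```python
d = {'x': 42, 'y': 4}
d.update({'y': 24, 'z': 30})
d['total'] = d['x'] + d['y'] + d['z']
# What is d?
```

After line 1: d = {'x': 42, 'y': 4}
After line 2 (y overwritten, z added): d = {'x': 42, 'y': 24, 'z': 30}
After line 3 (total = 42 + 24 + 30 = 96): d = {'x': 42, 'y': 24, 'z': 30, 'total': 96}

{'x': 42, 'y': 24, 'z': 30, 'total': 96}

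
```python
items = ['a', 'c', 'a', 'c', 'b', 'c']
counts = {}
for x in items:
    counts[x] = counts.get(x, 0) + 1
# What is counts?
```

Initial: counts = {}, items = ['a', 'c', 'a', 'c', 'b', 'c']
See 'a': counts = {'a': 1}
See 'c': counts = {'a': 1, 'c': 1}
See 'a': counts = {'a': 2, 'c': 1}
See 'c': counts = {'a': 2, 'c': 2}
See 'b': counts = {'a': 2, 'c': 2, 'b': 1}
See 'c': counts = {'a': 2, 'c': 3, 'b': 1}

{'a': 2, 'c': 3, 'b': 1}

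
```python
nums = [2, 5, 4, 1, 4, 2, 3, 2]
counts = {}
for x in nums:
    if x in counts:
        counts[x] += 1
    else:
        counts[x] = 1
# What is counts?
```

Initial: counts = {}, nums = [2, 5, 4, 1, 4, 2, 3, 2]
See 2: counts = {2: 1}
See 5: counts = {2: 1, 5: 1}
See 4: counts = {2: 1, 5: 1, 4: 1}
See 1: counts = {2: 1, 5: 1, 4: 1, 1: 1}
See 4: counts = {2: 1, 5: 1, 4: 2, 1: 1}
See 2: counts = {2: 2, 5: 1, 4: 2, 1: 1}
See 3: counts = {2: 2, 5: 1, 4: 2, 1: 1, 3: 1}
See 2: counts = {2: 3, 5: 1, 4: 2, 1: 1, 3: 1}

{2: 3, 5: 1, 4: 2, 1: 1, 3: 1}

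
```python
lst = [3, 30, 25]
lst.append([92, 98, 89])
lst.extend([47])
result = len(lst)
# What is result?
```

After line 1: lst = [3, 30, 25]
After line 2 (append adds [92, 98, 89] as single element): lst = [3, 30, 25, [92, 98, 89]]
After line 3 (extend unpacks [47], adds 47): lst = [3, 30, 25, [92, 98, 89], 47]
After line 4: result = len(lst) = 5

5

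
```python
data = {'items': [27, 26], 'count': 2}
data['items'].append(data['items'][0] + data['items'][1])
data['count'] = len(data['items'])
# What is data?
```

After line 1: data = {'items': [27, 26], 'count': 2}
After line 2 (append 27 + 26 = 53): data = {'items': [27, 26, 53], 'count': 2}
After line 3 (count = len(items) = 3): data = {'items': [27, 26, 53], 'count': 3}

{'items': [27, 26, 53], 'count': 3}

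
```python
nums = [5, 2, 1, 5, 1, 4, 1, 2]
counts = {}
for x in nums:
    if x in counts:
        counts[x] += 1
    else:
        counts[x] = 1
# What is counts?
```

Initial: counts = {}, nums = [5, 2, 1, 5, 1, 4, 1, 2]
See 5: counts = {5: 1}
See 2: counts = {5: 1, 2: 1}
See 1: counts = {5: 1, 2: 1, 1: 1}
See 5: counts = {5: 2, 2: 1, 1: 1}
See 1: counts = {5: 2, 2: 1, 1: 2}
See 4: counts = {5: 2, 2: 1, 1: 2, 4: 1}
See 1: counts = {5: 2, 2: 1, 1: 3, 4: 1}
See 2: counts = {5: 2, 2: 2, 1: 3, 4: 1}

{5: 2, 2: 2, 1: 3, 4: 1}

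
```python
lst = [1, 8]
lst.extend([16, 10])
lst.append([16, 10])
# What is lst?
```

After line 1: lst = [1, 8]
After line 2 (extend unpacks [16, 10]): lst = [1, 8, 16, 10]
After line 3 (append adds [16, 10] as single element): lst = [1, 8, 16, 10, [16, 10]]

[1, 8, 16, 10, [16, 10]]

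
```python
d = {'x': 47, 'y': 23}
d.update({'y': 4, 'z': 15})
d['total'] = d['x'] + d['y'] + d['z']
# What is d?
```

After line 1: d = {'x': 47, 'y': 23}
After line 2 (y overwritten, z added): d = {'x': 47, 'y': 4, 'z': 15}
After line 3 (total = 47 + 4 + 15 = 66): d = {'x': 47, 'y': 4, 'z': 15, 'total': 66}

{'x': 47, 'y': 4, 'z': 15, 'total': 66}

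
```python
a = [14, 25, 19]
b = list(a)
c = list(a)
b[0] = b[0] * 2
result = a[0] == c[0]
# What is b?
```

After line 1: a = [14, 25, 19]
After line 2 (b = list(a), copy): a = [14, 25, 19], b = [14, 25, 19]
After line 3 (c = list(a) is a copy, new object): c = [14, 25, 19]
After line 4 (b[0] = 14 * 2 = 28; only b mutates (copy)): a = [14, 25, 19], b = [28, 25, 19], c = [14, 25, 19]
After line 5 (a[0] = 14, c[0] = 14; result = True)

[28, 25, 19]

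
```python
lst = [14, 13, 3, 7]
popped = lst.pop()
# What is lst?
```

[14, 13, 3]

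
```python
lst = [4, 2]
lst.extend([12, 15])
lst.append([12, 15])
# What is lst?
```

After line 1: lst = [4, 2]
After line 2 (extend unpacks [12, 15]): lst = [4, 2, 12, 15]
After line 3 (append adds [12, 15] as single element): lst = [4, 2, 12, 15, [12, 15]]

[4, 2, 12, 15, [12, 15]]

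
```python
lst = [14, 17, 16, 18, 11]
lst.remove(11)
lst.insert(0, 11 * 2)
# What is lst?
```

After line 1: lst = [14, 17, 16, 18, 11]
After line 2 (remove first 11): lst = [14, 17, 16, 18]
After line 3 (insert 22 at index 0): lst = [22, 14, 17, 16, 18]

[22, 14, 17, 16, 18]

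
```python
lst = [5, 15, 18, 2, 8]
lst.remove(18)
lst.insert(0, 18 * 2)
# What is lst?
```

After line 1: lst = [5, 15, 18, 2, 8]
After line 2 (remove first 18): lst = [5, 15, 2, 8]
After line 3 (insert 36 at index 0): lst = [36, 5, 15, 2, 8]

[36, 5, 15, 2, 8]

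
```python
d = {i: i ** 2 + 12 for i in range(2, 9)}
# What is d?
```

{2: 16, 3: 21, 4: 28, 5: 37, 6: 48, 7: 61, 8: 76}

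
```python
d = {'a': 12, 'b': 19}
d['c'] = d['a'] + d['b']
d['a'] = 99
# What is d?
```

After line 1: d = {'a': 12, 'b': 19}
After line 2 (d['c'] = 12 + 19): d = {'a': 12, 'b': 19, 'c': 31}
After line 3: d = {'a': 99, 'b': 19, 'c': 31}

{'a': 99, 'b': 19, 'c': 31}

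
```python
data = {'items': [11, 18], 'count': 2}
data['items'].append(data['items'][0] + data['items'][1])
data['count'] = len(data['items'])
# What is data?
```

After line 1: data = {'items': [11, 18], 'count': 2}
After line 2 (append 11 + 18 = 29): data = {'items': [11, 18, 29], 'count': 2}
After line 3 (count = len(items) = 3): data = {'items': [11, 18, 29], 'count': 3}

{'items': [11, 18, 29], 'count': 3}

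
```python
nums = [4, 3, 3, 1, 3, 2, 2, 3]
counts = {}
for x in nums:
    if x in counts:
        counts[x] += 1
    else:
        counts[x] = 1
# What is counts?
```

Initial: counts = {}, nums = [4, 3, 3, 1, 3, 2, 2, 3]
See 4: counts = {4: 1}
See 3: counts = {4: 1, 3: 1}
See 3: counts = {4: 1, 3: 2}
See 1: counts = {4: 1, 3: 2, 1: 1}
See 3: counts = {4: 1, 3: 3, 1: 1}
See 2: counts = {4: 1, 3: 3, 1: 1, 2: 1}
See 2: counts = {4: 1, 3: 3, 1: 1, 2: 2}
See 3: counts = {4: 1, 3: 4, 1: 1, 2: 2}

{4: 1, 3: 4, 1: 1, 2: 2}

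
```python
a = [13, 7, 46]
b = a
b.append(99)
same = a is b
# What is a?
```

After line 1: a = [13, 7, 46]
After line 2 (b = a is an alias, same object): a = [13, 7, 46], b = [13, 7, 46]
After line 3 (b.append mutates the shared list): a = [13, 7, 46, 99], b = [13, 7, 46, 99]
After line 4 (same = a is b; same object -> True): same = True

[13, 7, 46, 99]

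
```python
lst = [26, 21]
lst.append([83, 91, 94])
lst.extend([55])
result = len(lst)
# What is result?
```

After line 1: lst = [26, 21]
After line 2 (append adds [83, 91, 94] as single element): lst = [26, 21, [83, 91, 94]]
After line 3 (extend unpacks [55], adds 55): lst = [26, 21, [83, 91, 94], 55]
After line 4: result = len(lst) = 4

4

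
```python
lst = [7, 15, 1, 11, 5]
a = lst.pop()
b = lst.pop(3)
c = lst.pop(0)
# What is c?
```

After line 1: lst = [7, 15, 1, 11, 5]
After line 2 (pop() -> a = 5): lst = [7, 15, 1, 11]
After line 3 (pop(3) -> b = 11): lst = [7, 15, 1]
After line 4 (pop(0) -> c = 7): lst = [15, 1]

7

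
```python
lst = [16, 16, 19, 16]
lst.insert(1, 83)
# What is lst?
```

[16, 83, 16, 19, 16]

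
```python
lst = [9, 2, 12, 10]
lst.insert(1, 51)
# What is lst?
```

[9, 51, 2, 12, 10]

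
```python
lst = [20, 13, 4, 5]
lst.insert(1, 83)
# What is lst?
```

[20, 83, 13, 4, 5]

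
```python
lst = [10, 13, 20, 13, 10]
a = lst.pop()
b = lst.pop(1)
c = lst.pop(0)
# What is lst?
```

After line 1: lst = [10, 13, 20, 13, 10]
After line 2 (pop() -> a = 10): lst = [10, 13, 20, 13]
After line 3 (pop(1) -> b = 13): lst = [10, 20, 13]
After line 4 (pop(0) -> c = 10): lst = [20, 13]

[20, 13]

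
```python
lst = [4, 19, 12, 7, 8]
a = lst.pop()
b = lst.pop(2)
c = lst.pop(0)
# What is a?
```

After line 1: lst = [4, 19, 12, 7, 8]
After line 2 (pop() -> a = 8): lst = [4, 19, 12, 7]
After line 3 (pop(2) -> b = 12): lst = [4, 19, 7]
After line 4 (pop(0) -> c = 4): lst = [19, 7]

8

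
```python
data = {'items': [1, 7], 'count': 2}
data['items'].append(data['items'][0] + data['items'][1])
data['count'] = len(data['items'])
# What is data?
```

After line 1: data = {'items': [1, 7], 'count': 2}
After line 2 (append 1 + 7 = 8): data = {'items': [1, 7, 8], 'count': 2}
After line 3 (count = len(items) = 3): data = {'items': [1, 7, 8], 'count': 3}

{'items': [1, 7, 8], 'count': 3}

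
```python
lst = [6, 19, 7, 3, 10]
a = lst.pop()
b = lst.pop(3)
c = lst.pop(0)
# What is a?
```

After line 1: lst = [6, 19, 7, 3, 10]
After line 2 (pop() -> a = 10): lst = [6, 19, 7, 3]
After line 3 (pop(3) -> b = 3): lst = [6, 19, 7]
After line 4 (pop(0) -> c = 6): lst = [19, 7]

10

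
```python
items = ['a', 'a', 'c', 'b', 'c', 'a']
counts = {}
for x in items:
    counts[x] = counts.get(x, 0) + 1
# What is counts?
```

Initial: counts = {}, items = ['a', 'a', 'c', 'b', 'c', 'a']
See 'a': counts = {'a': 1}
See 'a': counts = {'a': 2}
See 'c': counts = {'a': 2, 'c': 1}
See 'b': counts = {'a': 2, 'c': 1, 'b': 1}
See 'c': counts = {'a': 2, 'c': 2, 'b': 1}
See 'a': counts = {'a': 3, 'c': 2, 'b': 1}

{'a': 3, 'c': 2, 'b': 1}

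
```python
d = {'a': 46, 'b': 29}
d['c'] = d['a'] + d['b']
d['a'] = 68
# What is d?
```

After line 1: d = {'a': 46, 'b': 29}
After line 2 (d['c'] = 46 + 29): d = {'a': 46, 'b': 29, 'c': 75}
After line 3: d = {'a': 68, 'b': 29, 'c': 75}

{'a': 68, 'b': 29, 'c': 75}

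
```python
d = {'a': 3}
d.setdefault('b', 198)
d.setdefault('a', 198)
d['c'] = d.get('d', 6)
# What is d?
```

After line 1: d = {'a': 3}
After line 2 (setdefault adds 'b'=198): d = {'a': 3, 'b': 198}
After line 3 (setdefault 'a' no-op, already exists): d = {'a': 3, 'b': 198}
After line 4 (get('d', 6) returns default since 'd' not in d): d = {'a': 3, 'b': 198, 'c': 6}

{'a': 3, 'b': 198, 'c': 6}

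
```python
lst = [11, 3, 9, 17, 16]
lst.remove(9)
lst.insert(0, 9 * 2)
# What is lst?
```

After line 1: lst = [11, 3, 9, 17, 16]
After line 2 (remove first 9): lst = [11, 3, 17, 16]
After line 3 (insert 18 at index 0): lst = [18, 11, 3, 17, 16]

[18, 11, 3, 17, 16]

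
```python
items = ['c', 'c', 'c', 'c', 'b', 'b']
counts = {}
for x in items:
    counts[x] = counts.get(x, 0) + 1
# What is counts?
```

Initial: counts = {}, items = ['c', 'c', 'c', 'c', 'b', 'b']
See 'c': counts = {'c': 1}
See 'c': counts = {'c': 2}
See 'c': counts = {'c': 3}
See 'c': counts = {'c': 4}
See 'b': counts = {'c': 4, 'b': 1}
See 'b': counts = {'c': 4, 'b': 2}

{'c': 4, 'b': 2}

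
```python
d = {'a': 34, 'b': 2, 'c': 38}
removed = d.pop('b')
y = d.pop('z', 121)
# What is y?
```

After line 1: d = {'a': 34, 'b': 2, 'c': 38}
After line 2 (pop 'b' returns 2): d = {'a': 34, 'c': 38}, removed = 2
After line 3 (pop 'z' missing, returns default 121): d = {'a': 34, 'c': 38}, y = 121

121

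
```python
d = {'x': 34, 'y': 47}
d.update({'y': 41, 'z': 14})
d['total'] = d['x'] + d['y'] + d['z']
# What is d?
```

After line 1: d = {'x': 34, 'y': 47}
After line 2 (y overwritten, z added): d = {'x': 34, 'y': 41, 'z': 14}
After line 3 (total = 34 + 41 + 14 = 89): d = {'x': 34, 'y': 41, 'z': 14, 'total': 89}

{'x': 34, 'y': 41, 'z': 14, 'total': 89}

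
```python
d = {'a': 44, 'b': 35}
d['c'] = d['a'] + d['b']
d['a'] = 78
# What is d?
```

After line 1: d = {'a': 44, 'b': 35}
After line 2 (d['c'] = 44 + 35): d = {'a': 44, 'b': 35, 'c': 79}
After line 3: d = {'a': 78, 'b': 35, 'c': 79}

{'a': 78, 'b': 35, 'c': 79}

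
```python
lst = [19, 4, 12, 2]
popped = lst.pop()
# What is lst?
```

[19, 4, 12]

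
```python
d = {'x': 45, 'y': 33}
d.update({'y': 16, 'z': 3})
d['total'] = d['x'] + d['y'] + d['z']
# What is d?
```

After line 1: d = {'x': 45, 'y': 33}
After line 2 (y overwritten, z added): d = {'x': 45, 'y': 16, 'z': 3}
After line 3 (total = 45 + 16 + 3 = 64): d = {'x': 45, 'y': 16, 'z': 3, 'total': 64}

{'x': 45, 'y': 16, 'z': 3, 'total': 64}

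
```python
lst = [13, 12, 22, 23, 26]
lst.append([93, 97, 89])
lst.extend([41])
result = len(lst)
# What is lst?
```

After line 1: lst = [13, 12, 22, 23, 26]
After line 2 (append adds [93, 97, 89] as single element): lst = [13, 12, 22, 23, 26, [93, 97, 89]]
After line 3 (extend unpacks [41], adds 41): lst = [13, 12, 22, 23, 26, [93, 97, 89], 41]
After line 4: result = len(lst) = 7

[13, 12, 22, 23, 26, [93, 97, 89], 41]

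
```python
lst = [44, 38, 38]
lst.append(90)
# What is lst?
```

[44, 38, 38, 90]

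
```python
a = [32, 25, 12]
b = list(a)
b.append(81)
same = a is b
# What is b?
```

After line 1: a = [32, 25, 12]
After line 2 (b = list(a) is a shallow copy, new object): a = [32, 25, 12], b = [32, 25, 12]
After line 3 (append only mutates b): a = [32, 25, 12], b = [32, 25, 12, 81]
After line 4 (same = a is b; different objects -> False): same = False

[32, 25, 12, 81]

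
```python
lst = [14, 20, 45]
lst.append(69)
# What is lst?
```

[14, 20, 45, 69]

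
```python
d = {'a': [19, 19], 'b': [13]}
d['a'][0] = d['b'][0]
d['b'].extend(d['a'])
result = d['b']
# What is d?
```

After line 1: d = {'a': [19, 19], 'b': [13]}
After line 2 (a[0] = b[0] = 13): d = {'a': [13, 19], 'b': [13]}
After line 3 (b.extend(a) appends [13, 19]): d = {'a': [13, 19], 'b': [13, 13, 19]}
After line 4: result = d['b'] = [13, 13, 19]

{'a': [13, 19], 'b': [13, 13, 19]}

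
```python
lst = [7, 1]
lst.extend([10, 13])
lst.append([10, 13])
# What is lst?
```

After line 1: lst = [7, 1]
After line 2 (extend unpacks [10, 13]): lst = [7, 1, 10, 13]
After line 3 (append adds [10, 13] as single element): lst = [7, 1, 10, 13, [10, 13]]

[7, 1, 10, 13, [10, 13]]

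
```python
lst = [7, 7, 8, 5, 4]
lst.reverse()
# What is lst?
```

[4, 5, 8, 7, 7]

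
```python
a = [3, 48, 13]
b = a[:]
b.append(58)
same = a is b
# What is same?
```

After line 1: a = [3, 48, 13]
After line 2 (b = a[:] is a shallow copy, new object): a = [3, 48, 13], b = [3, 48, 13]
After line 3 (append only mutates b): a = [3, 48, 13], b = [3, 48, 13, 58]
After line 4 (same = a is b; different objects -> False): same = False

False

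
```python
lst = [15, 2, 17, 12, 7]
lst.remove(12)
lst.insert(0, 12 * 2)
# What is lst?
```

After line 1: lst = [15, 2, 17, 12, 7]
After line 2 (remove first 12): lst = [15, 2, 17, 7]
After line 3 (insert 24 at index 0): lst = [24, 15, 2, 17, 7]

[24, 15, 2, 17, 7]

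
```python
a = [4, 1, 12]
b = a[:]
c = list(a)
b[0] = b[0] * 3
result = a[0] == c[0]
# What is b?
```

After line 1: a = [4, 1, 12]
After line 2 (b = a[:], copy): a = [4, 1, 12], b = [4, 1, 12]
After line 3 (c = list(a) is a copy, new object): c = [4, 1, 12]
After line 4 (b[0] = 4 * 3 = 12; only b mutates (copy)): a = [4, 1, 12], b = [12, 1, 12], c = [4, 1, 12]
After line 5 (a[0] = 4, c[0] = 4; result = True)

[12, 1, 12]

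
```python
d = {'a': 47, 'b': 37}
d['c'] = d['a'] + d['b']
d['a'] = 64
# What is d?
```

After line 1: d = {'a': 47, 'b': 37}
After line 2 (d['c'] = 47 + 37): d = {'a': 47, 'b': 37, 'c': 84}
After line 3: d = {'a': 64, 'b': 37, 'c': 84}

{'a': 64, 'b': 37, 'c': 84}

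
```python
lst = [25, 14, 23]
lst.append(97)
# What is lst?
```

[25, 14, 23, 97]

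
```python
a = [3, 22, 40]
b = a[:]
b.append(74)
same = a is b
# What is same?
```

After line 1: a = [3, 22, 40]
After line 2 (b = a[:] is a shallow copy, new object): a = [3, 22, 40], b = [3, 22, 40]
After line 3 (append only mutates b): a = [3, 22, 40], b = [3, 22, 40, 74]
After line 4 (same = a is b; different objects -> False): same = False

False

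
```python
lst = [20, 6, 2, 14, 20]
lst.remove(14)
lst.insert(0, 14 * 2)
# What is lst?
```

After line 1: lst = [20, 6, 2, 14, 20]
After line 2 (remove first 14): lst = [20, 6, 2, 20]
After line 3 (insert 28 at index 0): lst = [28, 20, 6, 2, 20]

[28, 20, 6, 2, 20]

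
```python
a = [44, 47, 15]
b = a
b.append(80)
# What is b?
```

After line 1: a = [44, 47, 15]
After line 2 (b = a is an alias, same object): a = [44, 47, 15], b = [44, 47, 15]
After line 3 (b.append mutates the shared list): a = [44, 47, 15, 80], b = [44, 47, 15, 80]

[44, 47, 15, 80]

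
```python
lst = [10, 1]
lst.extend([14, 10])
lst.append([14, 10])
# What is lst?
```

After line 1: lst = [10, 1]
After line 2 (extend unpacks [14, 10]): lst = [10, 1, 14, 10]
After line 3 (append adds [14, 10] as single element): lst = [10, 1, 14, 10, [14, 10]]

[10, 1, 14, 10, [14, 10]]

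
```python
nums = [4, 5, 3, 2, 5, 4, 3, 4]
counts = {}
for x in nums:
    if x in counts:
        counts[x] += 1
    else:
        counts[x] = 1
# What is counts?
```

Initial: counts = {}, nums = [4, 5, 3, 2, 5, 4, 3, 4]
See 4: counts = {4: 1}
See 5: counts = {4: 1, 5: 1}
See 3: counts = {4: 1, 5: 1, 3: 1}
See 2: counts = {4: 1, 5: 1, 3: 1, 2: 1}
See 5: counts = {4: 1, 5: 2, 3: 1, 2: 1}
See 4: counts = {4: 2, 5: 2, 3: 1, 2: 1}
See 3: counts = {4: 2, 5: 2, 3: 2, 2: 1}
See 4: counts = {4: 3, 5: 2, 3: 2, 2: 1}

{4: 3, 5: 2, 3: 2, 2: 1}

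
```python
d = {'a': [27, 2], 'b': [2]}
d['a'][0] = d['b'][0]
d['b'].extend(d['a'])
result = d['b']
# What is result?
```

After line 1: d = {'a': [27, 2], 'b': [2]}
After line 2 (a[0] = b[0] = 2): d = {'a': [2, 2], 'b': [2]}
After line 3 (b.extend(a) appends [2, 2]): d = {'a': [2, 2], 'b': [2, 2, 2]}
After line 4: result = d['b'] = [2, 2, 2]

[2, 2, 2]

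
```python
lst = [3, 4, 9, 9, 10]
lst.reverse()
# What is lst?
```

[10, 9, 9, 4, 3]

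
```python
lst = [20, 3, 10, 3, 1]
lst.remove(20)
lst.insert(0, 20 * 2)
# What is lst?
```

After line 1: lst = [20, 3, 10, 3, 1]
After line 2 (remove first 20): lst = [3, 10, 3, 1]
After line 3 (insert 40 at index 0): lst = [40, 3, 10, 3, 1]

[40, 3, 10, 3, 1]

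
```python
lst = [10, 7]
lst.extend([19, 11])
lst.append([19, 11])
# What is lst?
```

After line 1: lst = [10, 7]
After line 2 (extend unpacks [19, 11]): lst = [10, 7, 19, 11]
After line 3 (append adds [19, 11] as single element): lst = [10, 7, 19, 11, [19, 11]]

[10, 7, 19, 11, [19, 11]]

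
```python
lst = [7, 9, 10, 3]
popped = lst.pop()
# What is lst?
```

[7, 9, 10]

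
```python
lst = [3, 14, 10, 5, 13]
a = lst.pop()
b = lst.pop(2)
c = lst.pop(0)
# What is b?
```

After line 1: lst = [3, 14, 10, 5, 13]
After line 2 (pop() -> a = 13): lst = [3, 14, 10, 5]
After line 3 (pop(2) -> b = 10): lst = [3, 14, 5]
After line 4 (pop(0) -> c = 3): lst = [14, 5]

10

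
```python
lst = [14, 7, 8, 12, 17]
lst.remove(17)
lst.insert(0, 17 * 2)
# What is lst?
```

After line 1: lst = [14, 7, 8, 12, 17]
After line 2 (remove first 17): lst = [14, 7, 8, 12]
After line 3 (insert 34 at index 0): lst = [34, 14, 7, 8, 12]

[34, 14, 7, 8, 12]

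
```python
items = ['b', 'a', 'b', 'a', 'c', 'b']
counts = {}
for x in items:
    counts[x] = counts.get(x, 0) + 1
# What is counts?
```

Initial: counts = {}, items = ['b', 'a', 'b', 'a', 'c', 'b']
See 'b': counts = {'b': 1}
See 'a': counts = {'b': 1, 'a': 1}
See 'b': counts = {'b': 2, 'a': 1}
See 'a': counts = {'b': 2, 'a': 2}
See 'c': counts = {'b': 2, 'a': 2, 'c': 1}
See 'b': counts = {'b': 3, 'a': 2, 'c': 1}

{'b': 3, 'a': 2, 'c': 1}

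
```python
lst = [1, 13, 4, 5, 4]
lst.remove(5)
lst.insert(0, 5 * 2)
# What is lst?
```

After line 1: lst = [1, 13, 4, 5, 4]
After line 2 (remove first 5): lst = [1, 13, 4, 4]
After line 3 (insert 10 at index 0): lst = [10, 1, 13, 4, 4]

[10, 1, 13, 4, 4]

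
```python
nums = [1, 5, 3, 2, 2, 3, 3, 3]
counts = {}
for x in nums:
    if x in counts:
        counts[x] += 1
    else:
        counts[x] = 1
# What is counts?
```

Initial: counts = {}, nums = [1, 5, 3, 2, 2, 3, 3, 3]
See 1: counts = {1: 1}
See 5: counts = {1: 1, 5: 1}
See 3: counts = {1: 1, 5: 1, 3: 1}
See 2: counts = {1: 1, 5: 1, 3: 1, 2: 1}
See 2: counts = {1: 1, 5: 1, 3: 1, 2: 2}
See 3: counts = {1: 1, 5: 1, 3: 2, 2: 2}
See 3: counts = {1: 1, 5: 1, 3: 3, 2: 2}
See 3: counts = {1: 1, 5: 1, 3: 4, 2: 2}

{1: 1, 5: 1, 3: 4, 2: 2}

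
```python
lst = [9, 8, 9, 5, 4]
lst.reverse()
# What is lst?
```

[4, 5, 9, 8, 9]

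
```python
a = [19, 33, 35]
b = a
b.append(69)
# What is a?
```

After line 1: a = [19, 33, 35]
After line 2 (b = a is an alias, same object): a = [19, 33, 35], b = [19, 33, 35]
After line 3 (b.append mutates the shared list): a = [19, 33, 35, 69], b = [19, 33, 35, 69]

[19, 33, 35, 69]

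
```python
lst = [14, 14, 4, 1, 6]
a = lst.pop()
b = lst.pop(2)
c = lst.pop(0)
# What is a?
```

After line 1: lst = [14, 14, 4, 1, 6]
After line 2 (pop() -> a = 6): lst = [14, 14, 4, 1]
After line 3 (pop(2) -> b = 4): lst = [14, 14, 1]
After line 4 (pop(0) -> c = 14): lst = [14, 1]

6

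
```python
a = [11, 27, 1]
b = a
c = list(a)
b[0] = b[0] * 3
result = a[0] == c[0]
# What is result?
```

After line 1: a = [11, 27, 1]
After line 2 (b = a, alias): a = [11, 27, 1], b = [11, 27, 1]
After line 3 (c = list(a) is a copy, new object): c = [11, 27, 1]
After line 4 (b[0] = 11 * 3 = 33; mutates shared a/b): a = b = [33, 27, 1], c = [11, 27, 1]
After line 5 (a[0] = 33, c[0] = 11; result = False)

False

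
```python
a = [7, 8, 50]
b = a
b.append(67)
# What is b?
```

After line 1: a = [7, 8, 50]
After line 2 (b = a is an alias, same object): a = [7, 8, 50], b = [7, 8, 50]
After line 3 (b.append mutates the shared list): a = [7, 8, 50, 67], b = [7, 8, 50, 67]

[7, 8, 50, 67]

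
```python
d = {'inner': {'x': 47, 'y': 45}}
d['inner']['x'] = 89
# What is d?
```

After line 1: d = {'inner': {'x': 47, 'y': 45}}
After line 2 (inner x overwritten): d = {'inner': {'x': 89, 'y': 45}}

{'inner': {'x': 89, 'y': 45}}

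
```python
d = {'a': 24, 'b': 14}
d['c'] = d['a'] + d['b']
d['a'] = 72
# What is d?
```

After line 1: d = {'a': 24, 'b': 14}
After line 2 (d['c'] = 24 + 14): d = {'a': 24, 'b': 14, 'c': 38}
After line 3: d = {'a': 72, 'b': 14, 'c': 38}

{'a': 72, 'b': 14, 'c': 38}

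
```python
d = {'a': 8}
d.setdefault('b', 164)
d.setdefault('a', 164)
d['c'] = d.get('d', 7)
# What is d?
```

After line 1: d = {'a': 8}
After line 2 (setdefault adds 'b'=164): d = {'a': 8, 'b': 164}
After line 3 (setdefault 'a' no-op, already exists): d = {'a': 8, 'b': 164}
After line 4 (get('d', 7) returns default since 'd' not in d): d = {'a': 8, 'b': 164, 'c': 7}

{'a': 8, 'b': 164, 'c': 7}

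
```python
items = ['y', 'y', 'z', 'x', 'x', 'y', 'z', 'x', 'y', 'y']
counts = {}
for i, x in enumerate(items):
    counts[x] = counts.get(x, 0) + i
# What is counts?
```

Initial: counts = {}, items = ['y', 'y', 'z', 'x', 'x', 'y', 'z', 'x', 'y', 'y']
i=0, x='y': counts = {'y': 0}
i=1, x='y': counts = {'y': 1}
i=2, x='z': counts = {'y': 1, 'z': 2}
i=3, x='x': counts = {'y': 1, 'z': 2, 'x': 3}
i=4, x='x': counts = {'y': 1, 'z': 2, 'x': 7}
i=5, x='y': counts = {'y': 6, 'z': 2, 'x': 7}
i=6, x='z': counts = {'y': 6, 'z': 8, 'x': 7}
i=7, x='x': counts = {'y': 6, 'z': 8, 'x': 14}
i=8, x='y': counts = {'y': 14, 'z': 8, 'x': 14}
i=9, x='y': counts = {'y': 23, 'z': 8, 'x': 14}

{'y': 23, 'z': 8, 'x': 14}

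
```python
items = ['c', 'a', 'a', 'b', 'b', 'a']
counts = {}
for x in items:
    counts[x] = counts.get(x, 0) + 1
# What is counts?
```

Initial: counts = {}, items = ['c', 'a', 'a', 'b', 'b', 'a']
See 'c': counts = {'c': 1}
See 'a': counts = {'c': 1, 'a': 1}
See 'a': counts = {'c': 1, 'a': 2}
See 'b': counts = {'c': 1, 'a': 2, 'b': 1}
See 'b': counts = {'c': 1, 'a': 2, 'b': 2}
See 'a': counts = {'c': 1, 'a': 3, 'b': 2}

{'c': 1, 'a': 3, 'b': 2}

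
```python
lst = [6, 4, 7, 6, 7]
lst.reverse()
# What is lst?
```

[7, 6, 7, 4, 6]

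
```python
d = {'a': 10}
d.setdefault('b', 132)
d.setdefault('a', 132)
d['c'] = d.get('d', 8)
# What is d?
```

After line 1: d = {'a': 10}
After line 2 (setdefault adds 'b'=132): d = {'a': 10, 'b': 132}
After line 3 (setdefault 'a' no-op, already exists): d = {'a': 10, 'b': 132}
After line 4 (get('d', 8) returns default since 'd' not in d): d = {'a': 10, 'b': 132, 'c': 8}

{'a': 10, 'b': 132, 'c': 8}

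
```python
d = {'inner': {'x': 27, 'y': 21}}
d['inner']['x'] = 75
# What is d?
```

After line 1: d = {'inner': {'x': 27, 'y': 21}}
After line 2 (inner x overwritten): d = {'inner': {'x': 75, 'y': 21}}

{'inner': {'x': 75, 'y': 21}}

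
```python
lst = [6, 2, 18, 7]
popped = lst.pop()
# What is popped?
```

7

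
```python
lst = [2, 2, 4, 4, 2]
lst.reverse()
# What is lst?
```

[2, 4, 4, 2, 2]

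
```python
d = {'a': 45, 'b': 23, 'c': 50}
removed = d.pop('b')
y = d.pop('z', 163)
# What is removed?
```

After line 1: d = {'a': 45, 'b': 23, 'c': 50}
After line 2 (pop 'b' returns 23): d = {'a': 45, 'c': 50}, removed = 23
After line 3 (pop 'z' missing, returns default 163): d = {'a': 45, 'c': 50}, y = 163

23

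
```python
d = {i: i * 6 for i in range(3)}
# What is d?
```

{0: 0, 1: 6, 2: 12}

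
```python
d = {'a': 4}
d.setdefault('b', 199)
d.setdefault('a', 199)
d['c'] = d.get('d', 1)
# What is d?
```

After line 1: d = {'a': 4}
After line 2 (setdefault adds 'b'=199): d = {'a': 4, 'b': 199}
After line 3 (setdefault 'a' no-op, already exists): d = {'a': 4, 'b': 199}
After line 4 (get('d', 1) returns default since 'd' not in d): d = {'a': 4, 'b': 199, 'c': 1}

{'a': 4, 'b': 199, 'c': 1}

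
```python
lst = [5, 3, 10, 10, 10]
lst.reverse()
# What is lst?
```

[10, 10, 10, 3, 5]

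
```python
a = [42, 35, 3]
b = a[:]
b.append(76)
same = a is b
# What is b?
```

After line 1: a = [42, 35, 3]
After line 2 (b = a[:] is a shallow copy, new object): a = [42, 35, 3], b = [42, 35, 3]
After line 3 (append only mutates b): a = [42, 35, 3], b = [42, 35, 3, 76]
After line 4 (same = a is b; different objects -> False): same = False

[42, 35, 3, 76]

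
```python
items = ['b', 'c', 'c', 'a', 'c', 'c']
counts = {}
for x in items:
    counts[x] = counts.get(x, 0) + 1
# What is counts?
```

Initial: counts = {}, items = ['b', 'c', 'c', 'a', 'c', 'c']
See 'b': counts = {'b': 1}
See 'c': counts = {'b': 1, 'c': 1}
See 'c': counts = {'b': 1, 'c': 2}
See 'a': counts = {'b': 1, 'c': 2, 'a': 1}
See 'c': counts = {'b': 1, 'c': 3, 'a': 1}
See 'c': counts = {'b': 1, 'c': 4, 'a': 1}

{'b': 1, 'c': 4, 'a': 1}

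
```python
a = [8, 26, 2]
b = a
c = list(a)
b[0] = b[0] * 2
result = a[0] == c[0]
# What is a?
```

After line 1: a = [8, 26, 2]
After line 2 (b = a, alias): a = [8, 26, 2], b = [8, 26, 2]
After line 3 (c = list(a) is a copy, new object): c = [8, 26, 2]
After line 4 (b[0] = 8 * 2 = 16; mutates shared a/b): a = b = [16, 26, 2], c = [8, 26, 2]
After line 5 (a[0] = 16, c[0] = 8; result = False)

[16, 26, 2]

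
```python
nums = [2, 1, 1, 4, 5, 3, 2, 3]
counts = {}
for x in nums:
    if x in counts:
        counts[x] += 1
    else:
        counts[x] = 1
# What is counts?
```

Initial: counts = {}, nums = [2, 1, 1, 4, 5, 3, 2, 3]
See 2: counts = {2: 1}
See 1: counts = {2: 1, 1: 1}
See 1: counts = {2: 1, 1: 2}
See 4: counts = {2: 1, 1: 2, 4: 1}
See 5: counts = {2: 1, 1: 2, 4: 1, 5: 1}
See 3: counts = {2: 1, 1: 2, 4: 1, 5: 1, 3: 1}
See 2: counts = {2: 2, 1: 2, 4: 1, 5: 1, 3: 1}
See 3: counts = {2: 2, 1: 2, 4: 1, 5: 1, 3: 2}

{2: 2, 1: 2, 4: 1, 5: 1, 3: 2}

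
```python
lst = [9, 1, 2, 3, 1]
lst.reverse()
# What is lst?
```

[1, 3, 2, 1, 9]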